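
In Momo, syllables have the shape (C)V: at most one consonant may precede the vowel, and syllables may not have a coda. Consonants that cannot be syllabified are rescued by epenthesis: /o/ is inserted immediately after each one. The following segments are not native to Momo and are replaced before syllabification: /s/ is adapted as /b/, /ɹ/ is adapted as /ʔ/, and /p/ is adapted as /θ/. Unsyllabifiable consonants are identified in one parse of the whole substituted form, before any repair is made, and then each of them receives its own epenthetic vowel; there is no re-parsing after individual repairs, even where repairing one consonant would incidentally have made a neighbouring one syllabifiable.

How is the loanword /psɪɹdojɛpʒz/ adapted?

Substitution: /p/ → /θ/, /s/ → /b/, /ɹ/ → /ʔ/, giving /θbɪʔdojɛθʒz/.
The consonants /θ/, /ʔ/, /θ/, /ʒ/, /z/ cannot be parsed into a legal (C)V syllable (no codas are permitted; onsets are limited to one consonant).
Inserting the epenthetic vowel yields /θ/ → /θo/, /ʔ/ → /ʔo/, /θ/ → /θo/, /ʒ/ → /ʒo/, /z/ → /zo/.

θobɪʔodojɛθoʒozo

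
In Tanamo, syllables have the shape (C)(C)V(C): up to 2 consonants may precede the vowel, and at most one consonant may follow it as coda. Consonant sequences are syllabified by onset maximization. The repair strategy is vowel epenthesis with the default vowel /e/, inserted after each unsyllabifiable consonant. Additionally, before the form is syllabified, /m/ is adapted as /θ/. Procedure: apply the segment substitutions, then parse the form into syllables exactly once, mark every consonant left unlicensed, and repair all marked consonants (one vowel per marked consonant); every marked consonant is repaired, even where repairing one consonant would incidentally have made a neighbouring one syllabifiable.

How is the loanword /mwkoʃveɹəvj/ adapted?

θewkoʃveɹəvje

Substitution: /m/ → /θ/, giving /θwkoʃveɹəvj/.
Under (C)(C)V(C), the unsyllabifiable consonants are /θ/, /j/ (at most one coda consonant is licensed; onsets may contain at most 2 consonants).
Epenthesis after each stranded consonant: /θ/ → /θe/, /j/ → /je/.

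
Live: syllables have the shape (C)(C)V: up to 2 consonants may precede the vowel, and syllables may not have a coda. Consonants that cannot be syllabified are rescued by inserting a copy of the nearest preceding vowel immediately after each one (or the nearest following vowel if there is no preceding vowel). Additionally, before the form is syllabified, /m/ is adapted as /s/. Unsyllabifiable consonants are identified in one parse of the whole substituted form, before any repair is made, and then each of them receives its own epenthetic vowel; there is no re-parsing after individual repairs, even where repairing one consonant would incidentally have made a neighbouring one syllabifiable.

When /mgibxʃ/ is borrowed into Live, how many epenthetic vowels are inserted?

3

After substitution the input is /sgibxʃ/.
The unsyllabifiable consonants are /b/, /x/, /ʃ/; each receives one epenthetic vowel.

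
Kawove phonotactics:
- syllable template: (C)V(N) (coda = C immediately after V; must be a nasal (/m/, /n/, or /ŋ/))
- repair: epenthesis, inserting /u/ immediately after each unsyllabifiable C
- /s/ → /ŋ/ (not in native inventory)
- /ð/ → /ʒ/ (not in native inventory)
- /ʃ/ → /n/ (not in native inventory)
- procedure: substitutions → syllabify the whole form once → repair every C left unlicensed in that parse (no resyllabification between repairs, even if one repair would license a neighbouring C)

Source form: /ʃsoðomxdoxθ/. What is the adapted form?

Substitution: /ʃ/ → /n/, /s/ → /ŋ/, /ð/ → /ʒ/, giving /nŋoʒomxdoxθ/.
Under (C)V(N), the unsyllabifiable consonants are /n/, /x/, /x/, /θ/ (only a nasal (/m/, /n/, or /ŋ/) is licensed in coda position; onsets are limited to one consonant).
Inserting the epenthetic vowel yields /n/ → /nu/, /x/ → /xu/, /x/ → /xu/, /θ/ → /θu/.

nuŋoʒomxudoxuθu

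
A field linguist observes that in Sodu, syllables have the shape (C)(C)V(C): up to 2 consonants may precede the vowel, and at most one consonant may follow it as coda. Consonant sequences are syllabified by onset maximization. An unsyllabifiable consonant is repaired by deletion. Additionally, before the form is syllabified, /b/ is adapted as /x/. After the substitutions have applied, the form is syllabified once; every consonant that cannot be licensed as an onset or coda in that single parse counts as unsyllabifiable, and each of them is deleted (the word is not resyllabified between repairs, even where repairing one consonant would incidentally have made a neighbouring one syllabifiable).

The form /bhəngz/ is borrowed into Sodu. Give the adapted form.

xhən

Substitution: /b/ → /x/, giving /xhəngz/.
The consonants /g/, /z/ cannot be parsed into a legal (C)(C)V(C) syllable (at most one coda consonant is licensed; onsets may contain at most 2 consonants).
Deletion applies to /g/, /z/.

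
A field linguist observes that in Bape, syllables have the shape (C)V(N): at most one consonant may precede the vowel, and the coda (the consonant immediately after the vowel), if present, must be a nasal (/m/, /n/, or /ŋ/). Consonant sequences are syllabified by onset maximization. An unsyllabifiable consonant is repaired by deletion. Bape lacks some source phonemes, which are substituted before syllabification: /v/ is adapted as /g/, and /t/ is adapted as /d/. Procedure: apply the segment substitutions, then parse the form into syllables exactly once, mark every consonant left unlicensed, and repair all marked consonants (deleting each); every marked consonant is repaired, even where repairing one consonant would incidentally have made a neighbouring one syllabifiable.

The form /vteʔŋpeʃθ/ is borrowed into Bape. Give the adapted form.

depe

Substitution: /v/ → /g/, /t/ → /d/, giving /gdeʔŋpeʃθ/.
The consonants /g/, /ʔ/, /ŋ/, /ʃ/, /θ/ cannot be parsed into a legal (C)V(N) syllable (only a nasal (/m/, /n/, or /ŋ/) is licensed in coda position; onsets are limited to one consonant).
Each unlicensed consonant is deleted: /g/, /ʔ/, /ŋ/, /ʃ/, /θ/.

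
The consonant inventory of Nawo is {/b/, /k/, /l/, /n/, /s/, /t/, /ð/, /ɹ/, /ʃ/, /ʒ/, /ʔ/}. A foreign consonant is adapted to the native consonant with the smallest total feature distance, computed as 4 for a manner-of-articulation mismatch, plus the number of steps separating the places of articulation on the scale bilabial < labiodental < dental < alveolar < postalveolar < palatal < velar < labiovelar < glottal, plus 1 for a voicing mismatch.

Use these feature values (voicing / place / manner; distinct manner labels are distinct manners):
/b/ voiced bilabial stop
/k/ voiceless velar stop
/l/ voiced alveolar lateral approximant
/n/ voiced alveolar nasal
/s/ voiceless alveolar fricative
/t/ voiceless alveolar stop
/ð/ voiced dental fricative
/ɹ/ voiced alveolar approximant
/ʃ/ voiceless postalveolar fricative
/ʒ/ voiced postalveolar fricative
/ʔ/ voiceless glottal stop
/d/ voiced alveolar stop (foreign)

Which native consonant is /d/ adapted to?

/t/ is closest: same manner (stop), place distance 0 (alveolar→alveolar), voicing differs (+1); total 1. Next closest is /b/ at distance 3.

t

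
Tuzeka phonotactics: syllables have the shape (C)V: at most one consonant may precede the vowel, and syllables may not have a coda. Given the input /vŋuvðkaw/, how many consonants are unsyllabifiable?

Under (C)V, the unsyllabifiable consonants are /v/, /v/, /ð/, /w/ (no codas are permitted; onsets are limited to one consonant).

4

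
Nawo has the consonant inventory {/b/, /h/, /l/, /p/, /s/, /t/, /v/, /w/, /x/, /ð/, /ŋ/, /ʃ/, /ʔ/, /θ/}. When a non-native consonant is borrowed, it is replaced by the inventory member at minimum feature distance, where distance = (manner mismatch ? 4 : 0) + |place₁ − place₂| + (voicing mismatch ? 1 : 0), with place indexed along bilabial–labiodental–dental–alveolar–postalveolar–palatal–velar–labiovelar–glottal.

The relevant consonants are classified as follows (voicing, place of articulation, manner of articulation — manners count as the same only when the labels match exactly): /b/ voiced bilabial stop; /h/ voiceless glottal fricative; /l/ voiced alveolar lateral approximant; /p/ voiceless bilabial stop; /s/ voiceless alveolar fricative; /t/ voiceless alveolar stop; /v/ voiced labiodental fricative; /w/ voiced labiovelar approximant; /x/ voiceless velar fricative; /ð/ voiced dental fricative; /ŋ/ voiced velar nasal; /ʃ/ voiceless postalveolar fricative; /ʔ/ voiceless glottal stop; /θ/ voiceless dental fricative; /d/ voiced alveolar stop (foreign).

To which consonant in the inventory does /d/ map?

t

/t/ is closest: same manner (stop), place distance 0 (alveolar→alveolar), voicing differs (+1); total 1. Next closest is /b/ at distance 3.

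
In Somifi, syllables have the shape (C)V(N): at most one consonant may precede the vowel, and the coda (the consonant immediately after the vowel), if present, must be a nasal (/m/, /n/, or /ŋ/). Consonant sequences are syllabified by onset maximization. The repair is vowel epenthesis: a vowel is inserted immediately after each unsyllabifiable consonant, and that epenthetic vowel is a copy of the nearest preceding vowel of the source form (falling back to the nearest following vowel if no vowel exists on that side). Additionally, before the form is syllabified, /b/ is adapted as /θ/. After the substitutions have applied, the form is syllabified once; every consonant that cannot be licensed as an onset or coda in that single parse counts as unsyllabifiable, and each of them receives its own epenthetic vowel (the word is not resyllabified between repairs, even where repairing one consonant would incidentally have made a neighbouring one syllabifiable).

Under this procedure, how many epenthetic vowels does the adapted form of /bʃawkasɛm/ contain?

After substitution the input is /θʃawkasɛm/.
The unsyllabifiable consonants are /θ/, /w/; each receives one epenthetic vowel.

2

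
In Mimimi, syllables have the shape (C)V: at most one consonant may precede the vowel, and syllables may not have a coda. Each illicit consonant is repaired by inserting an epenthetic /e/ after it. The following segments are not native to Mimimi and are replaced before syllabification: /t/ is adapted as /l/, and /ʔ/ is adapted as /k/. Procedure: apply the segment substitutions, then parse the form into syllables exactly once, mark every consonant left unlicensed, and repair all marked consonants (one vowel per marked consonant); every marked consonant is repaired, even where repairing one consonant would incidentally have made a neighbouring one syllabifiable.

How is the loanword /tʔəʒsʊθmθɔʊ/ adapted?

Substitution: /t/ → /l/, /ʔ/ → /k/, giving /lkəʒsʊθmθɔʊ/.
Syllabifying with onset maximization leaves /l/, /ʒ/, /θ/, /m/ stranded (no codas are permitted; onsets are limited to one consonant).
Each unlicensed consonant becomes the onset of a new syllable: /l/ → /le/, /ʒ/ → /ʒe/, /θ/ → /θe/, /m/ → /me/.

lekəʒesʊθemeθɔʊ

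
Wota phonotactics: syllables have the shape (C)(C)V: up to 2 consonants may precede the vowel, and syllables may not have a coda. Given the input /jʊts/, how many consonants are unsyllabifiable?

Syllabifying with onset maximization leaves /t/, /s/ stranded (no codas are permitted; onsets may contain at most 2 consonants).

2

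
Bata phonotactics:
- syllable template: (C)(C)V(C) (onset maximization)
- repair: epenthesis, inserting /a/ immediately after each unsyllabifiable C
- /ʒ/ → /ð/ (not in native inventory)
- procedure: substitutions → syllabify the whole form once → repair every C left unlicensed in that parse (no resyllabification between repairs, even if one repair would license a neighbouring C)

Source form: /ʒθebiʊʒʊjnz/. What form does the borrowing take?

ðθebiʊðʊjnaza

Substitution: /ʒ/ → /ð/, giving /ðθebiʊðʊjnz/.
Syllabifying with onset maximization leaves /n/, /z/ stranded (at most one coda consonant is licensed; onsets may contain at most 2 consonants).
Inserting the epenthetic vowel yields /n/ → /na/, /z/ → /za/.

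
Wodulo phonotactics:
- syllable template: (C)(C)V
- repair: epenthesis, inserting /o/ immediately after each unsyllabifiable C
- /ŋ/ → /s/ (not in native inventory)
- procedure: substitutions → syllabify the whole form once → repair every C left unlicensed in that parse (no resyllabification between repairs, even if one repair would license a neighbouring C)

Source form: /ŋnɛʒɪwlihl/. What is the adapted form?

Substitution: /ŋ/ → /s/, giving /snɛʒɪwlihl/.
Syllabifying with onset maximization leaves /h/, /l/ stranded (no codas are permitted; onsets may contain at most 2 consonants).
Inserting the epenthetic vowel yields /h/ → /ho/, /l/ → /lo/.

snɛʒɪwliholo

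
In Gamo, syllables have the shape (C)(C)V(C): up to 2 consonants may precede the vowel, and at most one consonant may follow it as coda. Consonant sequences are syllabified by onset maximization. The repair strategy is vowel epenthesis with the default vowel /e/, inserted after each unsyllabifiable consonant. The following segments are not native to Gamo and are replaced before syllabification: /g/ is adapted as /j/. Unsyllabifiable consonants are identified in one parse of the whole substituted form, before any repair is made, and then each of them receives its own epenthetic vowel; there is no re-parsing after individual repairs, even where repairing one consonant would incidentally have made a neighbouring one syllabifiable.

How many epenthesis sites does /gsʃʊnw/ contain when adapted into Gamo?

2

After substitution the input is /jsʃʊnw/.
The unsyllabifiable consonants are /j/, /w/; each receives one epenthetic vowel.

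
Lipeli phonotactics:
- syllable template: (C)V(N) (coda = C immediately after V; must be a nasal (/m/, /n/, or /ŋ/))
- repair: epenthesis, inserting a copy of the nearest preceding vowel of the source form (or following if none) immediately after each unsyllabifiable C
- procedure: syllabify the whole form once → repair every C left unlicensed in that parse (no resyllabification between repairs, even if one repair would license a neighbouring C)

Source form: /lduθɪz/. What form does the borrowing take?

The consonants /l/, /z/ cannot be parsed into a legal (C)V(N) syllable (only a nasal (/m/, /n/, or /ŋ/) is licensed in coda position; onsets are limited to one consonant).
Epenthesis after each stranded consonant: /l/ → /lu/, /z/ → /zɪ/.

luduθɪzɪ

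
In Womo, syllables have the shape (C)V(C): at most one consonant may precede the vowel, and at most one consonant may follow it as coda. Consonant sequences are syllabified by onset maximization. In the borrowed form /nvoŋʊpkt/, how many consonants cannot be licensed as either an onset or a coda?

3

Under (C)V(C), the unsyllabifiable consonants are /n/, /k/, /t/ (at most one coda consonant is licensed; onsets are limited to one consonant).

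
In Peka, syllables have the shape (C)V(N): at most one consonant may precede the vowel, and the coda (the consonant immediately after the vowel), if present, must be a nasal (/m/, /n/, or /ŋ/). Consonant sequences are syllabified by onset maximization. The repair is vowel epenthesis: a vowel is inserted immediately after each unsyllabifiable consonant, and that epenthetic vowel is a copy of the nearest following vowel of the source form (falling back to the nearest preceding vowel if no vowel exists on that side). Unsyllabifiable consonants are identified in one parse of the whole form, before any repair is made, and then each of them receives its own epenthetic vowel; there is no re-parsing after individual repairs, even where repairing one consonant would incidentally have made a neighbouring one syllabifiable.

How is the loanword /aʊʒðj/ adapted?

aʊʒʊðʊjʊ

The consonants /ʒ/, /ð/, /j/ cannot be parsed into a legal (C)V(N) syllable (only a nasal (/m/, /n/, or /ŋ/) is licensed in coda position; onsets are limited to one consonant).
Epenthesis after each stranded consonant: /ʒ/ → /ʒʊ/, /ð/ → /ðʊ/, /j/ → /jʊ/.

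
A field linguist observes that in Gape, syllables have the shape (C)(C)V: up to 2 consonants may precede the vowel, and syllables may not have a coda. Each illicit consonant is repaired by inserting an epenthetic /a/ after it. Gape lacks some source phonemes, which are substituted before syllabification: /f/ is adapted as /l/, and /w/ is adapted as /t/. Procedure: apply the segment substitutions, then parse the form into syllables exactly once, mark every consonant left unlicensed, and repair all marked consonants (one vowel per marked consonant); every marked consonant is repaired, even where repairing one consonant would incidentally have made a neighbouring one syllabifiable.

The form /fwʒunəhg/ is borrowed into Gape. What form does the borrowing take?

Substitution: /f/ → /l/, /w/ → /t/, giving /ltʒunəhg/.
The consonants /l/, /h/, /g/ cannot be parsed into a legal (C)(C)V syllable (no codas are permitted; onsets may contain at most 2 consonants).
Epenthesis after each stranded consonant: /l/ → /la/, /h/ → /ha/, /g/ → /ga/.

latʒunəhaga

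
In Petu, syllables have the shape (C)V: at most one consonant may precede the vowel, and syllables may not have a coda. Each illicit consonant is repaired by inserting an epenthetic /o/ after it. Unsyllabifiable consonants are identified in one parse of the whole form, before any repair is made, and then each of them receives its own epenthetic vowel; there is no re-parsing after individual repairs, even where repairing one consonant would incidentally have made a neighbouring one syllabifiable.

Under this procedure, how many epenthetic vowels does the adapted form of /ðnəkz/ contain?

3

The unsyllabifiable consonants are /ð/, /k/, /z/; each receives one epenthetic vowel.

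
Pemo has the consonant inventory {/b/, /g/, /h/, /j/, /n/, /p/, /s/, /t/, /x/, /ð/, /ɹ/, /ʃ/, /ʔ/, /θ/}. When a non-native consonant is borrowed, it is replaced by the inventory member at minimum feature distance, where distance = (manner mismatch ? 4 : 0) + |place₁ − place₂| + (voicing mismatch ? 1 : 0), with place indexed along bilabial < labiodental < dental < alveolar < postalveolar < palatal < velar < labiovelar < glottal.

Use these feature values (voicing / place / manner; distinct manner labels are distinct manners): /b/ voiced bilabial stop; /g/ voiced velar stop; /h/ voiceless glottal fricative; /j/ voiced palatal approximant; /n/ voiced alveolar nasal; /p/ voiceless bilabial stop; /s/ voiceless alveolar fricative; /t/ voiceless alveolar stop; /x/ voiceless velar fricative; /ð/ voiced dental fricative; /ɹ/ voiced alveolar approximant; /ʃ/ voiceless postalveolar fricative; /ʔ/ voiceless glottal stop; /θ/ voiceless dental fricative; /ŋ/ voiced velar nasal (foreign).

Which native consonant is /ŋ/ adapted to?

n

/n/ is closest: same manner (nasal), place distance 3 (velar→alveolar), same voicing; total 3. Next closest is /g/ at distance 4.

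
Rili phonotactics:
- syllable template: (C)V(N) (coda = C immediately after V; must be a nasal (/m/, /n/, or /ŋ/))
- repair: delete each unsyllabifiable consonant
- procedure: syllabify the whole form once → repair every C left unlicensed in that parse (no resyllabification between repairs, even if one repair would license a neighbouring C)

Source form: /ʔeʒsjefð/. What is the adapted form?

Under (C)V(N), the unsyllabifiable consonants are /ʒ/, /s/, /f/, /ð/ (only a nasal (/m/, /n/, or /ŋ/) is licensed in coda position; onsets are limited to one consonant).
Deleting the stranded consonants removes /ʒ/, /s/, /f/, /ð/.

ʔeje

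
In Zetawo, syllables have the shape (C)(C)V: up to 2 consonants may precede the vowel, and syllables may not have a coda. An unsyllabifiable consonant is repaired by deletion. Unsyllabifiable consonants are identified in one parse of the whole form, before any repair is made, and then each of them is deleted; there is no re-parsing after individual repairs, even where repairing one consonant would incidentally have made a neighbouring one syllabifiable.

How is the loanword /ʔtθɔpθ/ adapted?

Syllabifying with onset maximization leaves /ʔ/, /p/, /θ/ stranded (no codas are permitted; onsets may contain at most 2 consonants).
Deletion applies to /ʔ/, /p/, /θ/.

tθɔ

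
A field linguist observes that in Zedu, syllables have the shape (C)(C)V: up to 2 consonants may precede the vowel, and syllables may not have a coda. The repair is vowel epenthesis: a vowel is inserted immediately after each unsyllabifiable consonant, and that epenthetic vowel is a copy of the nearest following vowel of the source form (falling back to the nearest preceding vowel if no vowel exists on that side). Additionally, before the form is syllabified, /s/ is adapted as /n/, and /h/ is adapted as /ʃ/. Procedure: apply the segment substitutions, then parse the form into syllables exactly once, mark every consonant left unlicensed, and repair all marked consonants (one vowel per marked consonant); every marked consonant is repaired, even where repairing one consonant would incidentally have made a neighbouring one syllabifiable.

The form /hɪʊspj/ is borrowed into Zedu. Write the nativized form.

Substitution: /h/ → /ʃ/, /s/ → /n/, giving /ʃɪʊnpj/.
The consonants /n/, /p/, /j/ cannot be parsed into a legal (C)(C)V syllable (no codas are permitted; onsets may contain at most 2 consonants).
Epenthesis after each stranded consonant: /n/ → /nʊ/, /p/ → /pʊ/, /j/ → /jʊ/.

ʃɪʊnʊpʊjʊ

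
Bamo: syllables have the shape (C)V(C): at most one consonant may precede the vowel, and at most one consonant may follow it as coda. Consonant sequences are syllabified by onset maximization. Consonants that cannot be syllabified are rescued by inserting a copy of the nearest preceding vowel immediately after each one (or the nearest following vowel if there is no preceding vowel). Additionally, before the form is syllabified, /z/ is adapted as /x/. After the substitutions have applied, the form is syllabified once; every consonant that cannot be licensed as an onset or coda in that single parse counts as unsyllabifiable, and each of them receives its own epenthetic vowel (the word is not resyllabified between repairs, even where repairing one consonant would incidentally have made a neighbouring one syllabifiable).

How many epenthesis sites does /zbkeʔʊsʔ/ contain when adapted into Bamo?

3

After substitution the input is /xbkeʔʊsʔ/.
The unsyllabifiable consonants are /x/, /b/, /ʔ/; each receives one epenthetic vowel.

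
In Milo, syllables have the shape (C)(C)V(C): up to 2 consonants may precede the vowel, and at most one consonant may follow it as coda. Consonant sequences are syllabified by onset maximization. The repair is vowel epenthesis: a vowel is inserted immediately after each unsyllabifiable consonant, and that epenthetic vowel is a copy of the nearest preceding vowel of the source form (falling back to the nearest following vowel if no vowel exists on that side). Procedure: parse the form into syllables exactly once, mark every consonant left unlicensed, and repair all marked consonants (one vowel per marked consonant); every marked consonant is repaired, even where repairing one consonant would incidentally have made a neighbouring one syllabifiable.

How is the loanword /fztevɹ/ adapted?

feztevɹe

The consonants /f/, /ɹ/ cannot be parsed into a legal (C)(C)V(C) syllable (at most one coda consonant is licensed; onsets may contain at most 2 consonants).
Inserting the epenthetic vowel yields /f/ → /fe/, /ɹ/ → /ɹe/.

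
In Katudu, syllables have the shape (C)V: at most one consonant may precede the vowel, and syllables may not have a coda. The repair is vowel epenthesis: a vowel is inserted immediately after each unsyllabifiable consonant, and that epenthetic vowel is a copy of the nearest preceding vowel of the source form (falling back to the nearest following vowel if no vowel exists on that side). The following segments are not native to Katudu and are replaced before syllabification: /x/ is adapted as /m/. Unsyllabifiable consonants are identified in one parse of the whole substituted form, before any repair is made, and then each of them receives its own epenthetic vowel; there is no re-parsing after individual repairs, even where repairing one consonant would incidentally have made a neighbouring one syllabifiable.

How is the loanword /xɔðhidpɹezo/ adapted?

Substitution: /x/ → /m/, giving /mɔðhidpɹezo/.
The consonants /ð/, /d/, /p/ cannot be parsed into a legal (C)V syllable (no codas are permitted; onsets are limited to one consonant).
Inserting the epenthetic vowel yields /ð/ → /ðɔ/, /d/ → /di/, /p/ → /pi/.

mɔðɔhidipiɹezo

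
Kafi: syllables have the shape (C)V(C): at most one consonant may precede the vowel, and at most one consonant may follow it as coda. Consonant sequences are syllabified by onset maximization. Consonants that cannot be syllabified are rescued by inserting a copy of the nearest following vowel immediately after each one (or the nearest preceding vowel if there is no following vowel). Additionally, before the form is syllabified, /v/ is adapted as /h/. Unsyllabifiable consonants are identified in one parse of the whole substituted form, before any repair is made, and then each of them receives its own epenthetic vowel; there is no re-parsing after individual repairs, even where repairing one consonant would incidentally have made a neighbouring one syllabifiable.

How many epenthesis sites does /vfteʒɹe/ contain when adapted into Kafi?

After substitution the input is /hfteʒɹe/.
The unsyllabifiable consonants are /h/, /f/; each receives one epenthetic vowel.

2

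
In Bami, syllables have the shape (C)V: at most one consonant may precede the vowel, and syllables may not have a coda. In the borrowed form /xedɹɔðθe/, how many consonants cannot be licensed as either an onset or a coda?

2

Under (C)V, the unsyllabifiable consonants are /d/, /ð/ (no codas are permitted; onsets are limited to one consonant).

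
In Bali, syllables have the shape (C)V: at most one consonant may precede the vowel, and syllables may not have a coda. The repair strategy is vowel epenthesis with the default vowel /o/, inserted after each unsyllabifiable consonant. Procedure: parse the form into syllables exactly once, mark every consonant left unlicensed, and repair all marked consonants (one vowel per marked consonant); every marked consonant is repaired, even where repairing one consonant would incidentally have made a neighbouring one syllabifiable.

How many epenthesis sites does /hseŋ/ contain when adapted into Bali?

2

The unsyllabifiable consonants are /h/, /ŋ/; each receives one epenthetic vowel.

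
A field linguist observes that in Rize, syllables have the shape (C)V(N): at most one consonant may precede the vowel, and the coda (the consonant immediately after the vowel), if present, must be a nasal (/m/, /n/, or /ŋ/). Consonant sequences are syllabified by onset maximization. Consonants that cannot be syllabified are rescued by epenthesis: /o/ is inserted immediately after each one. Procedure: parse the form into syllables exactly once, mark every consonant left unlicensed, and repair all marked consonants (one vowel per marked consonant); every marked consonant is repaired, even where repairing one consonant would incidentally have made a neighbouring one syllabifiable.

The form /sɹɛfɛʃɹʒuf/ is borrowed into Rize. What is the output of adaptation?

Syllabifying with onset maximization leaves /s/, /ʃ/, /ɹ/, /f/ stranded (only a nasal (/m/, /n/, or /ŋ/) is licensed in coda position; onsets are limited to one consonant).
Epenthesis after each stranded consonant: /s/ → /so/, /ʃ/ → /ʃo/, /ɹ/ → /ɹo/, /f/ → /fo/.

soɹɛfɛʃoɹoʒufo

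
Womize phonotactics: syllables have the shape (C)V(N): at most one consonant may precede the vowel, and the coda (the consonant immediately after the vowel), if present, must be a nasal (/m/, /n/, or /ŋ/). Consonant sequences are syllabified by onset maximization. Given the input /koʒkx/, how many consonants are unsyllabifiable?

Under (C)V(N), the unsyllabifiable consonants are /ʒ/, /k/, /x/ (only a nasal (/m/, /n/, or /ŋ/) is licensed in coda position; onsets are limited to one consonant).

3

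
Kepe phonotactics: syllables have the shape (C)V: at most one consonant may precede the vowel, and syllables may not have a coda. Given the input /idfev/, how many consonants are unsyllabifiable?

Under (C)V, the unsyllabifiable consonants are /d/, /v/ (no codas are permitted; onsets are limited to one consonant).

2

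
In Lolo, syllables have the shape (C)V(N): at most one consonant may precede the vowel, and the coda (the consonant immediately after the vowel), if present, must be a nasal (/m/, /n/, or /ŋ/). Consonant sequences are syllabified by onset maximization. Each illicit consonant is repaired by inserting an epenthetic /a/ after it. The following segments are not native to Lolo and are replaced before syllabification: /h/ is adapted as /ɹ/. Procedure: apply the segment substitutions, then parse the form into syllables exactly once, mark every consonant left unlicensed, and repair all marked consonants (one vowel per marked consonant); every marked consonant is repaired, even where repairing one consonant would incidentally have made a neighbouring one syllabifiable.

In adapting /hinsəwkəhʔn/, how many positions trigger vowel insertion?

4

After substitution the input is /ɹinsəwkəɹʔn/.
The unsyllabifiable consonants are /w/, /ɹ/, /ʔ/, /n/; each receives one epenthetic vowel.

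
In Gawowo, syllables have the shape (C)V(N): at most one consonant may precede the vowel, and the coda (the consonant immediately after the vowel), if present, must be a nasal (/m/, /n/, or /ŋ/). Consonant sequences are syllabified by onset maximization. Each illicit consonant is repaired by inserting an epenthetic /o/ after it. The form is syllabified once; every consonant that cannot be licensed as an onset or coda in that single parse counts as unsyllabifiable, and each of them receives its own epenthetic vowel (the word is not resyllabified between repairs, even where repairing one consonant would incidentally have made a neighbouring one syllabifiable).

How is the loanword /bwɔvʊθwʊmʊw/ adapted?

Syllabifying with onset maximization leaves /b/, /θ/, /w/ stranded (only a nasal (/m/, /n/, or /ŋ/) is licensed in coda position; onsets are limited to one consonant).
Inserting the epenthetic vowel yields /b/ → /bo/, /θ/ → /θo/, /w/ → /wo/.

bowɔvʊθowʊmʊwo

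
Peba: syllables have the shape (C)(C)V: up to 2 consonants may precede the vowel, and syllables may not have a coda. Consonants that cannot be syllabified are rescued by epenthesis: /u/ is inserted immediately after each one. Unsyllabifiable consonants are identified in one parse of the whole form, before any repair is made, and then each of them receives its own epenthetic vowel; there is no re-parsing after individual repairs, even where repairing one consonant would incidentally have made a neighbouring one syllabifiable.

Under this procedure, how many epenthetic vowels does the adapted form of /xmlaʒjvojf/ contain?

The unsyllabifiable consonants are /x/, /ʒ/, /j/, /f/; each receives one epenthetic vowel.

4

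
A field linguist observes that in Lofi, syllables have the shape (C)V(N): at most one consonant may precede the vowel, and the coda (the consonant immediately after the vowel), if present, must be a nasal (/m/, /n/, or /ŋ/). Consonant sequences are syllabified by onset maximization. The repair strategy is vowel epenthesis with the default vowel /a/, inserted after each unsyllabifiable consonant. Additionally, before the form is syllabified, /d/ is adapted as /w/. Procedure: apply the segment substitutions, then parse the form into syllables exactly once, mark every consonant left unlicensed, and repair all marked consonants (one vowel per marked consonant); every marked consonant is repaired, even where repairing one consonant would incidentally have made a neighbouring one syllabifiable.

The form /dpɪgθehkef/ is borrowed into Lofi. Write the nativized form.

Substitution: /d/ → /w/, giving /wpɪgθehkef/.
Under (C)V(N), the unsyllabifiable consonants are /w/, /g/, /h/, /f/ (only a nasal (/m/, /n/, or /ŋ/) is licensed in coda position; onsets are limited to one consonant).
Each unlicensed consonant becomes the onset of a new syllable: /w/ → /wa/, /g/ → /ga/, /h/ → /ha/, /f/ → /fa/.

wapɪgaθehakefa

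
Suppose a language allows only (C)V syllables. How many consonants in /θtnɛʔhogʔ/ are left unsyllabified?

Syllabifying with onset maximization leaves /θ/, /t/, /ʔ/, /g/, /ʔ/ stranded (no codas are permitted; onsets are limited to one consonant).

5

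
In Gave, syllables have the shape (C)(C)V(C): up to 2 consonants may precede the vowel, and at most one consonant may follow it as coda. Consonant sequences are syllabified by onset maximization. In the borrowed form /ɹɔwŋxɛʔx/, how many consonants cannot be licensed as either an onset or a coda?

Syllabifying with onset maximization leaves /x/ stranded (at most one coda consonant is licensed; onsets may contain at most 2 consonants).

1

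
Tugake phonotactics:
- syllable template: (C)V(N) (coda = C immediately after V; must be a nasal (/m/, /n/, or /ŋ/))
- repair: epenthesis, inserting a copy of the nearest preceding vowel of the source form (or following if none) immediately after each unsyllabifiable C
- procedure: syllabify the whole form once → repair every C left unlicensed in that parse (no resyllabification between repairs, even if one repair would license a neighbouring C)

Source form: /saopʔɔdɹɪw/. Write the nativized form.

Under (C)V(N), the unsyllabifiable consonants are /p/, /d/, /w/ (only a nasal (/m/, /n/, or /ŋ/) is licensed in coda position; onsets are limited to one consonant).
Each unlicensed consonant becomes the onset of a new syllable: /p/ → /po/, /d/ → /dɔ/, /w/ → /wɪ/.

saopoʔɔdɔɹɪwɪ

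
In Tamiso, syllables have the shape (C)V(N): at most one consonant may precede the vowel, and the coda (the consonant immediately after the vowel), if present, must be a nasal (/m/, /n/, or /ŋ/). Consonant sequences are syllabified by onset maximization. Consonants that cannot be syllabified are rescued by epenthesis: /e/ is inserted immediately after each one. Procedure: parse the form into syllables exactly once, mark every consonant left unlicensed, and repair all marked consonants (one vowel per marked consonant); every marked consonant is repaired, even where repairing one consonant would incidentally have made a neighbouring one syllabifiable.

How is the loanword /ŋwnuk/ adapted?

ŋewenuke

The consonants /ŋ/, /w/, /k/ cannot be parsed into a legal (C)V(N) syllable (only a nasal (/m/, /n/, or /ŋ/) is licensed in coda position; onsets are limited to one consonant).
Inserting the epenthetic vowel yields /ŋ/ → /ŋe/, /w/ → /we/, /k/ → /ke/.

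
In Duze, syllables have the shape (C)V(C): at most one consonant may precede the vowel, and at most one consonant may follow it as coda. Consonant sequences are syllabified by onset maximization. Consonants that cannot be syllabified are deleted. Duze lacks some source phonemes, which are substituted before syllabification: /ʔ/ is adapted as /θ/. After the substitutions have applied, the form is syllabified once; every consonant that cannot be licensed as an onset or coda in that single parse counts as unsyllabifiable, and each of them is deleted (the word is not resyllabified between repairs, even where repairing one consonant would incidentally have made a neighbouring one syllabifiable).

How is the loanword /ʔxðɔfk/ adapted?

ðɔf

Substitution: /ʔ/ → /θ/, giving /θxðɔfk/.
Under (C)V(C), the unsyllabifiable consonants are /θ/, /x/, /k/ (at most one coda consonant is licensed; onsets are limited to one consonant).
Deletion applies to /θ/, /x/, /k/.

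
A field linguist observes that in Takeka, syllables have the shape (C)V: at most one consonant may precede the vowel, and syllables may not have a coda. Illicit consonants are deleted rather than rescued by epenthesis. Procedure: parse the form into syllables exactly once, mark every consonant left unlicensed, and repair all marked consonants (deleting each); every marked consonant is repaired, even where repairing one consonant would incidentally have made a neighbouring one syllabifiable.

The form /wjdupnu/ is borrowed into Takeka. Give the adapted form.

Under (C)V, the unsyllabifiable consonants are /w/, /j/, /p/ (no codas are permitted; onsets are limited to one consonant).
Each unlicensed consonant is deleted: /w/, /j/, /p/.

dunu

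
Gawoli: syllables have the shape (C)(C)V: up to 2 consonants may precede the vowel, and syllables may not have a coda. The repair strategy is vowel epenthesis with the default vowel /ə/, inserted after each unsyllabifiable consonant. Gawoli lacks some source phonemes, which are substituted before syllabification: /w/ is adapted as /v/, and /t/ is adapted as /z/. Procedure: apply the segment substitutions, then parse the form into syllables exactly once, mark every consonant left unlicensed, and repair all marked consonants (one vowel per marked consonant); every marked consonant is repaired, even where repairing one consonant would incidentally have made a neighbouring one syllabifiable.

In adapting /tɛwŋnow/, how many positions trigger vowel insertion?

After substitution the input is /zɛvŋnov/.
The unsyllabifiable consonants are /v/, /v/; each receives one epenthetic vowel.

2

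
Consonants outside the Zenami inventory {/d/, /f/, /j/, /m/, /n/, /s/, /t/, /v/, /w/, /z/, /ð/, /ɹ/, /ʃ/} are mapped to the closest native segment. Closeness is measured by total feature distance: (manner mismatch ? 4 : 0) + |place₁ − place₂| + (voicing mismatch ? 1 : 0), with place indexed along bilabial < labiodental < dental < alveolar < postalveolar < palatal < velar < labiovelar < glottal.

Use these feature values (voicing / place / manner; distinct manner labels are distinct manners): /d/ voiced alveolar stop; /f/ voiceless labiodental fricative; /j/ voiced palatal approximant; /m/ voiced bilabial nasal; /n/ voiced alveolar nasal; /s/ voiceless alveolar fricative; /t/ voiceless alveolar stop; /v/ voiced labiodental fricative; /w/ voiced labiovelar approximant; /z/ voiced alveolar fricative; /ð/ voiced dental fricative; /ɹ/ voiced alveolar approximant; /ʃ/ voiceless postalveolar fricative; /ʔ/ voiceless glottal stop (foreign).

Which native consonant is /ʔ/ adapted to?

t

/t/ is closest: same manner (stop), place distance 5 (glottal→alveolar), same voicing; total 5. Next closest is /d/ at distance 6.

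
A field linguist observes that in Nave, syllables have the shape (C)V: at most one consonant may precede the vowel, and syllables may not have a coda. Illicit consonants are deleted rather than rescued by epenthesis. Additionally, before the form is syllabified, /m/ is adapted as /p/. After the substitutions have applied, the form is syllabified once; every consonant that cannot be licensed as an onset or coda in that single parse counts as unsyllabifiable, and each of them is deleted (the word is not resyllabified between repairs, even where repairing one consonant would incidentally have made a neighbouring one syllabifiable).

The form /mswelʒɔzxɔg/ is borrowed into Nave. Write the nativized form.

weʒɔxɔ

Substitution: /m/ → /p/, giving /pswelʒɔzxɔg/.
Under (C)V, the unsyllabifiable consonants are /p/, /s/, /l/, /z/, /g/ (no codas are permitted; onsets are limited to one consonant).
Deletion applies to /p/, /s/, /l/, /z/, /g/.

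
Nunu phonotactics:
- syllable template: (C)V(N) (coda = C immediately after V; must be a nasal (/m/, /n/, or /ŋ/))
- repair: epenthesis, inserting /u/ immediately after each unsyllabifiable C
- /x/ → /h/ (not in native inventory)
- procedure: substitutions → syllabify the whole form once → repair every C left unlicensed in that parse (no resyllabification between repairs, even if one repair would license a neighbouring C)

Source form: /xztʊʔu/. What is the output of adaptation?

Substitution: /x/ → /h/, giving /hztʊʔu/.
Syllabifying with onset maximization leaves /h/, /z/ stranded (only a nasal (/m/, /n/, or /ŋ/) is licensed in coda position; onsets are limited to one consonant).
Epenthesis after each stranded consonant: /h/ → /hu/, /z/ → /zu/.

huzutʊʔu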